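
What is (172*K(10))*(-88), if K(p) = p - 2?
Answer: -121088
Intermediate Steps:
K(p) = -2 + p
(172*K(10))*(-88) = (172*(-2 + 10))*(-88) = (172*8)*(-88) = 1376*(-88) = -121088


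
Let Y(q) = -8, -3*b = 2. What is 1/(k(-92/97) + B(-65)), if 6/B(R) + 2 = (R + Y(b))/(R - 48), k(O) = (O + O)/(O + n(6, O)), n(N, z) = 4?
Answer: -1887/9535 ≈ -0.19790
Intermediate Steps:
b = -⅔ (b = -⅓*2 = -⅔ ≈ -0.66667)
k(O) = 2*O/(4 + O) (k(O) = (O + O)/(O + 4) = (2*O)/(4 + O) = 2*O/(4 + O))
B(R) = 6/(-2 + (-8 + R)/(-48 + R)) (B(R) = 6/(-2 + (R - 8)/(R - 48)) = 6/(-2 + (-8 + R)/(-48 + R)))
1/(k(-92/97) + B(-65)) = 1/(2*(-92/97)/(4 - 92/97) + 6*(48 - 1*(-65))/(-88 - 65)) = 1/(2*(-92*1/97)/(4 - 92*1/97) + 6*(48 + 65)/(-153)) = 1/(2*(-92/97)/(4 - 92/97) + 6*(-1/153)*113) = 1/(2*(-92/97)/(296/97) - 226/51) = 1/(2*(-92/97)*(97/296) - 226/51) = 1/(-23/37 - 226/51) = 1/(-9535/1887) = -1887/9535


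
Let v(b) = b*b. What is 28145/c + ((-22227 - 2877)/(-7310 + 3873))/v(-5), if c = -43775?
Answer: -52777261/150454675 ≈ -0.35079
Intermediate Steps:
v(b) = b²
28145/c + ((-22227 - 2877)/(-7310 + 3873))/v(-5) = 28145/(-43775) + ((-22227 - 2877)/(-7310 + 3873))/((-5)²) = 28145*(-1/43775) - 25104/(-3437)/25 = -5629/8755 - 25104*(-1/3437)*(1/25) = -5629/8755 + (25104/3437)*(1/25) = -5629/8755 + 25104/85925 = -52777261/150454675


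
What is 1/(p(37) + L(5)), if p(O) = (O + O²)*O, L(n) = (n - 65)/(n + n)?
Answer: 1/52016 ≈ 1.9225e-5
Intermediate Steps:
L(n) = (-65 + n)/(2*n) (L(n) = (-65 + n)/((2*n)) = (-65 + n)*(1/(2*n)) = (-65 + n)/(2*n))
p(O) = O*(O + O²)
1/(p(37) + L(5)) = 1/(37²*(1 + 37) + (½)*(-65 + 5)/5) = 1/(1369*38 + (½)*(⅕)*(-60)) = 1/(52022 - 6) = 1/52016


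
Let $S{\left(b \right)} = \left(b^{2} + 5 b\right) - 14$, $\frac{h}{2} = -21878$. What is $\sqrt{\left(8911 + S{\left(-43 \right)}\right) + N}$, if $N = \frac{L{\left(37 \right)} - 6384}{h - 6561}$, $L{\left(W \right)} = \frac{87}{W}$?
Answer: $\frac{2 \sqrt{9125313200849095}}{1861729} \approx 102.62$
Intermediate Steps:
$h = -43756$ ($h = 2 \left(-21878\right) = -43756$)
$S{\left(b \right)} = -14 + b^{2} + 5 b$
$N = \frac{236121}{1861729}$ ($N = \frac{\frac{87}{37} - 6384}{-43756 - 6561} = \frac{87 \cdot \frac{1}{37} - 6384}{-50317} = \left(\frac{87}{37} - 6384\right) \left(- \frac{1}{50317}\right) = \left(- \frac{236121}{37}\right) \left(- \frac{1}{50317}\right) = \frac{236121}{1861729} \approx 0.12683$)
$\sqrt{\left(8911 + S{\left(-43 \right)}\right) + N} = \sqrt{\left(8911 + \left(-14 + \left(-43\right)^{2} + 5 \left(-43\right)\right)\right) + \frac{236121}{1861729}} = \sqrt{\left(8911 - -1620\right) + \frac{236121}{1861729}} = \sqrt{\left(8911 + 1620\right) + \frac{236121}{1861729}} = \sqrt{10531 + \frac{236121}{1861729}} = \sqrt{\frac{19606104220}{1861729}} = \frac{2 \sqrt{9125313200849095}}{1861729}$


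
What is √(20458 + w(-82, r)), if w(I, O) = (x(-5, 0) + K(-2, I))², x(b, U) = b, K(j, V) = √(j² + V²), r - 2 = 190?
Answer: √(27211 - 580*√2) ≈ 162.45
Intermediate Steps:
r = 192 (r = 2 + 190 = 192)
K(j, V) = √(V² + j²)
w(I, O) = (-5 + √(4 + I²))² (w(I, O) = (-5 + √(I² + (-2)²))² = (-5 + √(I² + 4))² = (-5 + √(4 + I²))²)
√(20458 + w(-82, r)) = √(20458 + (-5 + √(4 + (-82)²))²) = √(20458 + (-5 + √(4 + 6724))²) = √(20458 + (-5 + √6728)²) = √(20458 + (-5 + 58*√2)²)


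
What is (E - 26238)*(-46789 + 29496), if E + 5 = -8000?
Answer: 592164199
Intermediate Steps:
E = -8005 (E = -5 - 8000 = -8005)
(E - 26238)*(-46789 + 29496) = (-8005 - 26238)*(-46789 + 29496) = -34243*(-17293) = 592164199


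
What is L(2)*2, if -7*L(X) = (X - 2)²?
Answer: 0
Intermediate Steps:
L(X) = -(-2 + X)²/7 (L(X) = -(X - 2)²/7 = -(-2 + X)²/7)
L(2)*2 = -(-2 + 2)²/7*2 = -⅐*0²*2 = -⅐*0*2 = 0*2 = 0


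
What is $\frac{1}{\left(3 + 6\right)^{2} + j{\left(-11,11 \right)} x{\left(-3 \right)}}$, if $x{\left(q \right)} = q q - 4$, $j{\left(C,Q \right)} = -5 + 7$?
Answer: $\frac{1}{91} \approx 0.010989$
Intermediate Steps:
$j{\left(C,Q \right)} = 2$
$x{\left(q \right)} = -4 + q^{2}$ ($x{\left(q \right)} = q^{2} - 4 = -4 + q^{2}$)
$\frac{1}{\left(3 + 6\right)^{2} + j{\left(-11,11 \right)} x{\left(-3 \right)}} = \frac{1}{\left(3 + 6\right)^{2} + 2 \left(-4 + \left(-3\right)^{2}\right)} = \frac{1}{9^{2} + 2 \left(-4 + 9\right)} = \frac{1}{81 + 2 \cdot 5} = \frac{1}{81 + 10} = \frac{1}{91}$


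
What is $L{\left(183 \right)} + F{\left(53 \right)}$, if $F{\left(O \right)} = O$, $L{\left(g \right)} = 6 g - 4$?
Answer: $1147$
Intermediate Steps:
$L{\left(g \right)} = -4 + 6 g$
$L{\left(183 \right)} + F{\left(53 \right)} = \left(-4 + 6 \cdot 183\right) + 53 = \left(-4 + 1098\right) + 53 = 1094 + 53 = 1147$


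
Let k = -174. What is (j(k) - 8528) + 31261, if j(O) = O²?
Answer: 53009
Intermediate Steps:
(j(k) - 8528) + 31261 = ((-174)² - 8528) + 31261 = (30276 - 8528) + 31261 = 21748 + 31261 = 53009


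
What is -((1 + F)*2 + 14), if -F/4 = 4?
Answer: 16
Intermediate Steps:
F = -16 (F = -4*4 = -16)
-((1 + F)*2 + 14) = -((1 - 16)*2 + 14) = -(-15*2 + 14) = -(-30 + 14) = -1*(-16) = 16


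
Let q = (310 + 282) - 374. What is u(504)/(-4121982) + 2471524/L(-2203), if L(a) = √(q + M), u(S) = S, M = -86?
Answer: -28/228999 + 112342*√33/3 ≈ 2.1512e+5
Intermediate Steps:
q = 218 (q = 592 - 374 = 218)
L(a) = 2*√33 (L(a) = √(218 - 86) = √132 = 2*√33)
u(504)/(-4121982) + 2471524/L(-2203) = 504/(-4121982) + 2471524/((2*√33)) = 504*(-1/4121982) + 2471524*(√33/66) = -28/228999 + 112342*√33/3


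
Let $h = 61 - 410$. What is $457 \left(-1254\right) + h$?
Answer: $-573427$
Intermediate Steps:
$h = -349$
$457 \left(-1254\right) + h = 457 \left(-1254\right) - 349 = -573078 - 349 = -573427$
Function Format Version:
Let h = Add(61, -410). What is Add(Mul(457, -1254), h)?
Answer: -573427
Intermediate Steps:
h = -349
Add(Mul(457, -1254), h) = Add(Mul(457, -1254), -349) = Add(-573078, -349) = -573427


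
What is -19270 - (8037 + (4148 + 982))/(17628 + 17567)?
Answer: -678220817/35195 ≈ -19270.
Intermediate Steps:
-19270 - (8037 + (4148 + 982))/(17628 + 17567) = -19270 - (8037 + 5130)/35195 = -19270 - 13167/35195 = -678220817/35195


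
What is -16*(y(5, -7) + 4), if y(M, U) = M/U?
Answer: -368/7 ≈ -52.571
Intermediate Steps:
-16*(y(5, -7) + 4) = -16*(5/(-7) + 4) = -16*(5*(-⅐) + 4) = -16*(-5/7 + 4) = -16*23/7 = -368/7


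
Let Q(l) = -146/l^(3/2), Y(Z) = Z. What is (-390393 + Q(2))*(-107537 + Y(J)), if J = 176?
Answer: 41912982873 + 7837353*√2/2 ≈ 4.1919e+10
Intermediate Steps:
Q(l) = -146/l^(3/2)
(-390393 + Q(2))*(-107537 + Y(J)) = (-390393 - 73*√2/2)*(-107537 + 176) = (-390393 - 73*√2/2)*(-107361) = 41912982873 + 7837353*√2/2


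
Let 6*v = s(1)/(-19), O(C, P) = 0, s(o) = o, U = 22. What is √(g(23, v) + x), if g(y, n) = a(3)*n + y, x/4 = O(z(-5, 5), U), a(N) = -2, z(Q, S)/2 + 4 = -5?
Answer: 4*√4674/57 ≈ 4.7977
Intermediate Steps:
z(Q, S) = -18 (z(Q, S) = -8 + 2*(-5) = -8 - 10 = -18)
v = -1/114 (v = (1/(-19))/6 = (1*(-1/19))/6 = (⅙)*(-1/19) = -1/114 ≈ -0.0087719)
x = 0 (x = 4*0 = 0)
g(y, n) = y - 2*n (g(y, n) = -2*n + y = y - 2*n)
√(g(23, v) + x) = √((23 - 2*(-1/114)) + 0) = √((23 + 1/57) + 0) = √(1312/57 + 0) = √(1312/57) = 4*√4674/57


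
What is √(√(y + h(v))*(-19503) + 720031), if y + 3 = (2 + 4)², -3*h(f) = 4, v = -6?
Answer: √(720031 - 6501*√285) ≈ 781.21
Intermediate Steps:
h(f) = -4/3 (h(f) = -⅓*4 = -4/3)
y = 33 (y = -3 + (2 + 4)² = -3 + 6² = -3 + 36 = 33)
√(√(y + h(v))*(-19503) + 720031) = √(√(33 - 4/3)*(-19503) + 720031) = √(√(95/3)*(-19503) + 720031) = √((√285/3)*(-19503) + 720031) = √(-6501*√285 + 720031) = √(720031 - 6501*√285)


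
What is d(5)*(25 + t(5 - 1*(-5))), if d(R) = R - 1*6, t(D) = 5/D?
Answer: -51/2 ≈ -25.500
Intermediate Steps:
d(R) = -6 + R (d(R) = R - 6 = -6 + R)
d(5)*(25 + t(5 - 1*(-5))) = (-6 + 5)*(25 + 5/(5 - 1*(-5))) = -(25 + 5/(5 + 5)) = -(25 + 5/10) = -(25 + 5*(⅒)) = -(25 + ½) = -1*51/2 = -51/2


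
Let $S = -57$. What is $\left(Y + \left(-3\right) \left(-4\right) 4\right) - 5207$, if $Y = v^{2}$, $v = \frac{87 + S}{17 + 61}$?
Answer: $- \frac{871846}{169} \approx -5158.9$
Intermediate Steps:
$v = \frac{5}{13}$ ($v = \frac{87 - 57}{17 + 61} = \frac{30}{78} = 30 \cdot \frac{1}{78} = \frac{5}{13} \approx 0.38462$)
$Y = \frac{25}{169}$ ($Y = \left(\frac{5}{13}\right)^{2} = \frac{25}{169} \approx 0.14793$)
$\left(Y + \left(-3\right) \left(-4\right) 4\right) - 5207 = \left(\frac{25}{169} + \left(-3\right) \left(-4\right) 4\right) - 5207 = \left(\frac{25}{169} + 12 \cdot 4\right) - 5207 = \left(\frac{25}{169} + 48\right) - 5207 = \frac{8137}{169} - 5207 = - \frac{871846}{169}$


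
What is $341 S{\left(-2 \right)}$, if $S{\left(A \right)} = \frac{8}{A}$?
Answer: $-1364$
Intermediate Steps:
$341 S{\left(-2 \right)} = 341 \frac{8}{-2} = 341 \cdot 8 \left(- \frac{1}{2}\right) = 341 \left(-4\right) = -1364$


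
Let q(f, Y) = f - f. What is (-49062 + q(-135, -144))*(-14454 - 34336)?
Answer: 2393734980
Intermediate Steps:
q(f, Y) = 0
(-49062 + q(-135, -144))*(-14454 - 34336) = (-49062 + 0)*(-14454 - 34336) = -49062*(-48790) = 2393734980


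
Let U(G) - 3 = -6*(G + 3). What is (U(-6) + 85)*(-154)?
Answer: -16324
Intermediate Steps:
U(G) = -15 - 6*G (U(G) = 3 - 6*(G + 3) = 3 - 6*(3 + G) = 3 + (-18 - 6*G) = -15 - 6*G)
(U(-6) + 85)*(-154) = ((-15 - 6*(-6)) + 85)*(-154) = ((-15 + 36) + 85)*(-154) = (21 + 85)*(-154) = 106*(-154) = -16324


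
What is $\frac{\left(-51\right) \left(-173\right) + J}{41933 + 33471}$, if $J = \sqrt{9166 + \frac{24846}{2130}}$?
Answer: $\frac{8823}{75404} + \frac{\sqrt{1156615205}}{26768420} \approx 0.11828$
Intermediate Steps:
$J = \frac{\sqrt{1156615205}}{355}$ ($J = \sqrt{9166 + 24846 \cdot \frac{1}{2130}} = \sqrt{9166 + \frac{4141}{355}} = \sqrt{\frac{3258071}{355}} = \frac{\sqrt{1156615205}}{355} \approx 95.8$)
$\frac{\left(-51\right) \left(-173\right) + J}{41933 + 33471} = \frac{\left(-51\right) \left(-173\right) + \frac{\sqrt{1156615205}}{355}}{41933 + 33471} = \frac{8823 + \frac{\sqrt{1156615205}}{355}}{75404} = \left(8823 + \frac{\sqrt{1156615205}}{355}\right) \frac{1}{75404} = \frac{8823}{75404} + \frac{\sqrt{1156615205}}{26768420}$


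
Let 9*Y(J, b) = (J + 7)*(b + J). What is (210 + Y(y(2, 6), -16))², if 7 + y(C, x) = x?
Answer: 355216/9 ≈ 39468.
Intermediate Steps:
y(C, x) = -7 + x
Y(J, b) = (7 + J)*(J + b)/9 (Y(J, b) = ((J + 7)*(b + J))/9 = ((7 + J)*(J + b))/9 = (7 + J)*(J + b)/9)
(210 + Y(y(2, 6), -16))² = (210 + ((-7 + 6)²/9 + 7*(-7 + 6)/9 + (7/9)*(-16) + (⅑)*(-7 + 6)*(-16)))² = (210 + ((⅑)*(-1)² + (7/9)*(-1) - 112/9 + (⅑)*(-1)*(-16)))² = (210 + ((⅑)*1 - 7/9 - 112/9 + 16/9))² = (210 + (⅑ - 7/9 - 112/9 + 16/9))² = (210 - 34/3)² = (596/3)² = 355216/9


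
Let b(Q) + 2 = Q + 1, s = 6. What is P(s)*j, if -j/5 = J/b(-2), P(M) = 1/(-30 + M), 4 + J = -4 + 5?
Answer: 5/24 ≈ 0.20833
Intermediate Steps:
b(Q) = -1 + Q (b(Q) = -2 + (Q + 1) = -2 + (1 + Q) = -1 + Q)
J = -3 (J = -4 + (-4 + 5) = -4 + 1 = -3)
j = -5 (j = -(-15)/(-1 - 2) = -(-15)/(-3) = -(-15)*(-1)/3 = -5*1 = -5)
P(s)*j = -5/(-30 + 6) = -5/(-24) = -1/24*(-5) = 5/24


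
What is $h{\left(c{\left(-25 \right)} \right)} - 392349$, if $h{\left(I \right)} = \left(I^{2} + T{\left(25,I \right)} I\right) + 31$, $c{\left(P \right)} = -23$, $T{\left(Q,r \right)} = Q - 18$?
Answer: $-391950$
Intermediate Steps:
$T{\left(Q,r \right)} = -18 + Q$
$h{\left(I \right)} = 31 + I^{2} + 7 I$ ($h{\left(I \right)} = \left(I^{2} + \left(-18 + 25\right) I\right) + 31 = \left(I^{2} + 7 I\right) + 31 = 31 + I^{2} + 7 I$)
$h{\left(c{\left(-25 \right)} \right)} - 392349 = \left(31 + \left(-23\right)^{2} + 7 \left(-23\right)\right) - 392349 = \left(31 + 529 - 161\right) - 392349 = 399 - 392349 = -391950$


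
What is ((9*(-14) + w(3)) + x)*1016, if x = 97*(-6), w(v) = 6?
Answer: -713232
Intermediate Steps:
x = -582
((9*(-14) + w(3)) + x)*1016 = ((9*(-14) + 6) - 582)*1016 = ((-126 + 6) - 582)*1016 = (-120 - 582)*1016 = -702*1016 = -713232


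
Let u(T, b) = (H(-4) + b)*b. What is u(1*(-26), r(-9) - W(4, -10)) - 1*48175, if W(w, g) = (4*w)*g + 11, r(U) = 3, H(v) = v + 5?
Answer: -24919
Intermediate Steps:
H(v) = 5 + v
W(w, g) = 11 + 4*g*w (W(w, g) = 4*g*w + 11 = 11 + 4*g*w)
u(T, b) = b*(1 + b) (u(T, b) = ((5 - 4) + b)*b = (1 + b)*b = b*(1 + b))
u(1*(-26), r(-9) - W(4, -10)) - 1*48175 = (3 - (11 + 4*(-10)*4))*(1 + (3 - (11 + 4*(-10)*4))) - 1*48175 = (3 - (11 - 160))*(1 + (3 - (11 - 160))) - 48175 = (3 - 1*(-149))*(1 + (3 - 1*(-149))) - 48175 = (3 + 149)*(1 + (3 + 149)) - 48175 = 152*(1 + 152) - 48175 = 152*153 - 48175 = 23256 - 48175 = -24919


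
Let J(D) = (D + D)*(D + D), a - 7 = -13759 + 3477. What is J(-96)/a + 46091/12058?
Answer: 9692971/41298650 ≈ 0.23470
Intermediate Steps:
a = -10275 (a = 7 + (-13759 + 3477) = 7 - 10282 = -10275)
J(D) = 4*D² (J(D) = (2*D)*(2*D) = 4*D²)
J(-96)/a + 46091/12058 = (4*(-96)²)/(-10275) + 46091/12058 = (4*9216)*(-1/10275) + 46091*(1/12058) = 36864*(-1/10275) + 46091/12058 = -12288/3425 + 46091/12058 = 9692971/41298650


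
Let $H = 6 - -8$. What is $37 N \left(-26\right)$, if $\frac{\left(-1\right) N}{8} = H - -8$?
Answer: $169312$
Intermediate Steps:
$H = 14$ ($H = 6 + 8 = 14$)
$N = -176$ ($N = - 8 \left(14 - -8\right) = - 8 \left(14 + 8\right) = \left(-8\right) 22 = -176$)
$37 N \left(-26\right) = 37 \left(-176\right) \left(-26\right) = \left(-6512\right) \left(-26\right) = 169312$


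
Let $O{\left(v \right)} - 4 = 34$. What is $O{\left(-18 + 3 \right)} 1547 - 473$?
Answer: $58313$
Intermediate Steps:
$O{\left(v \right)} = 38$ ($O{\left(v \right)} = 4 + 34 = 38$)
$O{\left(-18 + 3 \right)} 1547 - 473 = 38 \cdot 1547 - 473 = 58786 - 473 = 58313$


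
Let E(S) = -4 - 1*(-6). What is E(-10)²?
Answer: 4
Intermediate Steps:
E(S) = 2 (E(S) = -4 + 6 = 2)
E(-10)² = 2² = 4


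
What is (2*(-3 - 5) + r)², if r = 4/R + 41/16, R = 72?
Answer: 3713329/20736 ≈ 179.08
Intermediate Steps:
r = 377/144 (r = 4/72 + 41/16 = 4*(1/72) + 41*(1/16) = 1/18 + 41/16 = 377/144 ≈ 2.6181)
(2*(-3 - 5) + r)² = (2*(-3 - 5) + 377/144)² = (2*(-8) + 377/144)² = (-16 + 377/144)² = (-1927/144)² = 3713329/20736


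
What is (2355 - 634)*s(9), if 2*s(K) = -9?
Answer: -15489/2 ≈ -7744.5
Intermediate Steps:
s(K) = -9/2 (s(K) = (1/2)*(-9) = -9/2)
(2355 - 634)*s(9) = (2355 - 634)*(-9/2) = 1721*(-9/2) = -15489/2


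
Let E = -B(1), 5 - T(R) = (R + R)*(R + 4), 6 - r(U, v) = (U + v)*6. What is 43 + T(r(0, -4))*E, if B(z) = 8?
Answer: 16323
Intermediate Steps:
r(U, v) = 6 - 6*U - 6*v (r(U, v) = 6 - (U + v)*6 = 6 - (6*U + 6*v) = 6 + (-6*U - 6*v) = 6 - 6*U - 6*v)
T(R) = 5 - 2*R*(4 + R) (T(R) = 5 - (R + R)*(R + 4) = 5 - 2*R*(4 + R))
E = -8 (E = -1*8 = -8)
43 + T(r(0, -4))*E = 43 + (5 - 8*(6 - 6*0 - 6*(-4)) - 2*(6 - 6*0 - 6*(-4))²)*(-8) = 43 + (5 - 8*(6 + 0 + 24) - 2*(6 + 0 + 24)²)*(-8) = 43 + (5 - 8*30 - 2*30²)*(-8) = 43 + (5 - 240 - 2*900)*(-8) = 43 + (5 - 240 - 1800)*(-8) = 43 - 2035*(-8) = 43 + 16280 = 16323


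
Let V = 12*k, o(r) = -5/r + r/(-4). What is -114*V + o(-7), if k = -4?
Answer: 153285/28 ≈ 5474.5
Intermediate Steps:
o(r) = -5/r - r/4 (o(r) = -5/r + r*(-¼) = -5/r - r/4)
V = -48 (V = 12*(-4) = -48)
-114*V + o(-7) = -114*(-48) + (-5/(-7) - ¼*(-7)) = 5472 + (-5*(-⅐) + 7/4) = 5472 + (5/7 + 7/4) = 5472 + 69/28 = 153285/28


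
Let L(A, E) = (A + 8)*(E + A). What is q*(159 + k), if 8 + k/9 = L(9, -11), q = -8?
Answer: 1752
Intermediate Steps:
L(A, E) = (8 + A)*(A + E)
k = -378 (k = -72 + 9*(9**2 + 8*9 + 8*(-11) + 9*(-11)) = -72 + 9*(81 + 72 - 88 - 99) = -72 + 9*(-34) = -72 - 306 = -378)
q*(159 + k) = -8*(159 - 378) = -8*(-219) = 1752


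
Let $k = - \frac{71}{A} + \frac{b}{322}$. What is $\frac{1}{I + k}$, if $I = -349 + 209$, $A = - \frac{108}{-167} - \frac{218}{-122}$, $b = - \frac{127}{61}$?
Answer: $- \frac{486944822}{82382030371} \approx -0.0059108$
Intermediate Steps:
$b = - \frac{127}{61}$ ($b = \left(-127\right) \frac{1}{61} = - \frac{127}{61} \approx -2.082$)
$A = \frac{24791}{10187}$ ($A = \left(-108\right) \left(- \frac{1}{167}\right) - - \frac{109}{61} = \frac{108}{167} + \frac{109}{61} = \frac{24791}{10187} \approx 2.4336$)
$I = -140$
$k = - \frac{14209755291}{486944822}$ ($k = - \frac{71}{\frac{24791}{10187}} - \frac{127}{61 \cdot 322} = \left(-71\right) \frac{10187}{24791} - \frac{127}{19642} = - \frac{723277}{24791} - \frac{127}{19642} = - \frac{14209755291}{486944822} \approx -29.181$)
$\frac{1}{I + k} = \frac{1}{-140 - \frac{14209755291}{486944822}} = \frac{1}{- \frac{82382030371}{486944822}} = - \frac{486944822}{82382030371}$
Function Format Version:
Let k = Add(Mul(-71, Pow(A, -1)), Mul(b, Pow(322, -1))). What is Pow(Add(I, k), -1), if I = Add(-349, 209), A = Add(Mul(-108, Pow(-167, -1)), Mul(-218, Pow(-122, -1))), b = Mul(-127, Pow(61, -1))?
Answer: Rational(-486944822, 82382030371) ≈ -0.0059108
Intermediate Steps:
b = Rational(-127, 61) (b = Mul(-127, Rational(1, 61)) = Rational(-127, 61) ≈ -2.0820)
A = Rational(24791, 10187) (A = Add(Mul(-108, Rational(-1, 167)), Mul(-218, Rational(-1, 122))) = Add(Rational(108, 167), Rational(109, 61)) = Rational(24791, 10187) ≈ 2.4336)
I = -140
k = Rational(-14209755291, 486944822) (k = Add(Mul(-71, Pow(Rational(24791, 10187), -1)), Mul(Rational(-127, 61), Pow(322, -1))) = Add(Mul(-71, Rational(10187, 24791)), Mul(Rational(-127, 61), Rational(1, 322))) = Add(Rational(-723277, 24791), Rational(-127, 19642)) = Rational(-14209755291, 486944822) ≈ -29.181)
Pow(Add(I, k), -1) = Pow(Add(-140, Rational(-14209755291, 486944822)), -1) = Pow(Rational(-82382030371, 486944822), -1) = Rational(-486944822, 82382030371)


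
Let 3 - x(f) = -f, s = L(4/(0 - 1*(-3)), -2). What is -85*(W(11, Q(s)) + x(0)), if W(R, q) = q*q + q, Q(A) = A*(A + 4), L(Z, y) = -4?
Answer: -255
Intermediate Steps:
s = -4
x(f) = 3 + f (x(f) = 3 - (-1)*f = 3 + f)
Q(A) = A*(4 + A)
W(R, q) = q + q² (W(R, q) = q² + q = q + q²)
-85*(W(11, Q(s)) + x(0)) = -85*((-4*(4 - 4))*(1 - 4*(4 - 4)) + (3 + 0)) = -85*((-4*0)*(1 - 4*0) + 3) = -85*(0*(1 + 0) + 3) = -85*(0*1 + 3) = -85*(0 + 3) = -85*3 = -255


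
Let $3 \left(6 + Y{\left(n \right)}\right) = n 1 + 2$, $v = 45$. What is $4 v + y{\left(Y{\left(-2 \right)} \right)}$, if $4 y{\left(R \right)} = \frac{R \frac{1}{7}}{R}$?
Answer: $\frac{5041}{28} \approx 180.04$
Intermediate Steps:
$Y{\left(n \right)} = - \frac{16}{3} + \frac{n}{3}$ ($Y{\left(n \right)} = -6 + \frac{n 1 + 2}{3} = -6 + \frac{n + 2}{3} = -6 + \frac{2 + n}{3} = -6 + \left(\frac{2}{3} + \frac{n}{3}\right) = - \frac{16}{3} + \frac{n}{3}$)
$y{\left(R \right)} = \frac{1}{28}$ ($y{\left(R \right)} = \frac{\frac{R}{7} \frac{1}{R}}{4} = \frac{1}{4} \cdot \frac{1}{7} = \frac{1}{28}$)
$4 v + y{\left(Y{\left(-2 \right)} \right)} = 4 \cdot 45 + \frac{1}{28} = 180 + \frac{1}{28} = \frac{5041}{28}$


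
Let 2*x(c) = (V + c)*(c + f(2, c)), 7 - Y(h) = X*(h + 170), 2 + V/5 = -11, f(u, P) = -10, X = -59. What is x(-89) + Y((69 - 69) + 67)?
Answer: 21613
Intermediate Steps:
V = -65 (V = -10 + 5*(-11) = -10 - 55 = -65)
Y(h) = 10037 + 59*h (Y(h) = 7 - (-59)*(h + 170) = 7 - (-59)*(170 + h) = 7 - (-10030 - 59*h) = 7 + (10030 + 59*h) = 10037 + 59*h)
x(c) = (-65 + c)*(-10 + c)/2 (x(c) = ((-65 + c)*(c - 10))/2 = ((-65 + c)*(-10 + c))/2 = (-65 + c)*(-10 + c)/2)
x(-89) + Y((69 - 69) + 67) = (325 + (½)*(-89)² - 75/2*(-89)) + (10037 + 59*((69 - 69) + 67)) = (325 + (½)*7921 + 6675/2) + (10037 + 59*(0 + 67)) = (325 + 7921/2 + 6675/2) + (10037 + 59*67) = 7623 + (10037 + 3953) = 7623 + 13990 = 21613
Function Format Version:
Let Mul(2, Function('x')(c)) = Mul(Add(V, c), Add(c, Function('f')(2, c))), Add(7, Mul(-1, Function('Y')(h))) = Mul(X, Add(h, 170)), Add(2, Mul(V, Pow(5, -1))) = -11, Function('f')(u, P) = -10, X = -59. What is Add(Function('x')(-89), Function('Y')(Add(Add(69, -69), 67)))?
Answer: 21613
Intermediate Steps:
V = -65 (V = Add(-10, Mul(5, -11)) = Add(-10, -55) = -65)
Function('Y')(h) = Add(10037, Mul(59, h)) (Function('Y')(h) = Add(7, Mul(-1, Mul(-59, Add(h, 170)))) = Add(7, Mul(-1, Mul(-59, Add(170, h)))) = Add(7, Mul(-1, Add(-10030, Mul(-59, h)))) = Add(7, Add(10030, Mul(59, h))) = Add(10037, Mul(59, h)))
Function('x')(c) = Mul(Rational(1, 2), Add(-65, c), Add(-10, c)) (Function('x')(c) = Mul(Rational(1, 2), Mul(Add(-65, c), Add(c, -10))) = Mul(Rational(1, 2), Mul(Add(-65, c), Add(-10, c))) = Mul(Rational(1, 2), Add(-65, c), Add(-10, c)))
Add(Function('x')(-89), Function('Y')(Add(Add(69, -69), 67))) = Add(Add(325, Mul(Rational(1, 2), Pow(-89, 2)), Mul(Rational(-75, 2), -89)), Add(10037, Mul(59, Add(Add(69, -69), 67)))) = Add(Add(325, Mul(Rational(1, 2), 7921), Rational(6675, 2)), Add(10037, Mul(59, Add(0, 67)))) = Add(Add(325, Rational(7921, 2), Rational(6675, 2)), Add(10037, Mul(59, 67))) = Add(7623, Add(10037, 3953)) = Add(7623, 13990) = 21613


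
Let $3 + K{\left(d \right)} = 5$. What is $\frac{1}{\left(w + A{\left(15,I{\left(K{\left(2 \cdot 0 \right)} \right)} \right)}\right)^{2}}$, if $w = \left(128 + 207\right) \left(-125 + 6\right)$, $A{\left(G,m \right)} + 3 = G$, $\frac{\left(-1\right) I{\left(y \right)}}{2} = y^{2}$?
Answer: $\frac{1}{1588261609} \approx 6.2962 \cdot 10^{-10}$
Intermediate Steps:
$K{\left(d \right)} = 2$ ($K{\left(d \right)} = -3 + 5 = 2$)
$I{\left(y \right)} = - 2 y^{2}$
$A{\left(G,m \right)} = -3 + G$
$w = -39865$ ($w = 335 \left(-119\right) = -39865$)
$\frac{1}{\left(w + A{\left(15,I{\left(K{\left(2 \cdot 0 \right)} \right)} \right)}\right)^{2}} = \frac{1}{\left(-39865 + \left(-3 + 15\right)\right)^{2}} = \frac{1}{\left(-39865 + 12\right)^{2}} = \frac{1}{\left(-39853\right)^{2}} = \frac{1}{1588261609}$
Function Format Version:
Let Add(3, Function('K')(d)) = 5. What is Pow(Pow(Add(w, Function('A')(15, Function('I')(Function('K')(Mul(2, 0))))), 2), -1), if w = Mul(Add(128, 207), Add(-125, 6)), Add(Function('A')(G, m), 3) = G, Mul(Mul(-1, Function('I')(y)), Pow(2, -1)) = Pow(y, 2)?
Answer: Rational(1, 1588261609) ≈ 6.2962e-10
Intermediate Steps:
Function('K')(d) = 2 (Function('K')(d) = Add(-3, 5) = 2)
Function('I')(y) = Mul(-2, Pow(y, 2))
Function('A')(G, m) = Add(-3, G)
w = -39865 (w = Mul(335, -119) = -39865)
Pow(Pow(Add(w, Function('A')(15, Function('I')(Function('K')(Mul(2, 0))))), 2), -1) = Pow(Pow(Add(-39865, Add(-3, 15)), 2), -1) = Pow(Pow(Add(-39865, 12), 2), -1) = Pow(Pow(-39853, 2), -1) = Pow(1588261609, -1) = Rational(1, 1588261609)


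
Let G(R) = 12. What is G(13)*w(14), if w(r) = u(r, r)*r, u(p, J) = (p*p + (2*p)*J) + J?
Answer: 101136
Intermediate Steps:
u(p, J) = J + p² + 2*J*p (u(p, J) = (p² + 2*J*p) + J = J + p² + 2*J*p)
w(r) = r*(r + 3*r²) (w(r) = (r + r² + 2*r*r)*r = (r + r² + 2*r²)*r = (r + 3*r²)*r = r*(r + 3*r²))
G(13)*w(14) = 12*(14²*(1 + 3*14)) = 12*(196*(1 + 42)) = 12*(196*43) = 12*8428 = 101136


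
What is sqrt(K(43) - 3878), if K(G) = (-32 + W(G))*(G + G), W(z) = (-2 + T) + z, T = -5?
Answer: I*sqrt(3534) ≈ 59.447*I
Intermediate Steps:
W(z) = -7 + z (W(z) = (-2 - 5) + z = -7 + z)
K(G) = 2*G*(-39 + G) (K(G) = (-32 + (-7 + G))*(G + G) = (-39 + G)*(2*G) = 2*G*(-39 + G))
sqrt(K(43) - 3878) = sqrt(2*43*(-39 + 43) - 3878) = sqrt(2*43*4 - 3878) = sqrt(344 - 3878) = sqrt(-3534) = I*sqrt(3534)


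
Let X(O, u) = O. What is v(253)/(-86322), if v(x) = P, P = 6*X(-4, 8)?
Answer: 4/14387 ≈ 0.00027803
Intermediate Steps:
P = -24 (P = 6*(-4) = -24)
v(x) = -24
v(253)/(-86322) = -24/(-86322) = -24*(-1/86322) = 4/14387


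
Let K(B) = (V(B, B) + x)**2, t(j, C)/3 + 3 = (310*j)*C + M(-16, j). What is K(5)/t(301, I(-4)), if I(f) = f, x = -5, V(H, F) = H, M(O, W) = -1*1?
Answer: 0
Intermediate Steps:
M(O, W) = -1
t(j, C) = -12 + 930*C*j (t(j, C) = -9 + 3*((310*j)*C - 1) = -9 + 3*(310*C*j - 1) = -9 + 3*(-1 + 310*C*j) = -9 + (-3 + 930*C*j) = -12 + 930*C*j)
K(B) = (-5 + B)**2 (K(B) = (B - 5)**2 = (-5 + B)**2)
K(5)/t(301, I(-4)) = (-5 + 5)**2/(-12 + 930*(-4)*301) = 0**2/(-12 - 1119720) = 0/(-1119732) = 0*(-1/1119732) = 0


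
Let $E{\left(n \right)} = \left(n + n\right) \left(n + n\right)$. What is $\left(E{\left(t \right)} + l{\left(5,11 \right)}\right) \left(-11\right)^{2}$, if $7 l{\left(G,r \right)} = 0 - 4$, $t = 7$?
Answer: $\frac{165528}{7} \approx 23647.0$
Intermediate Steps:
$l{\left(G,r \right)} = - \frac{4}{7}$ ($l{\left(G,r \right)} = \frac{0 - 4}{7} = \frac{1}{7} \left(-4\right) = - \frac{4}{7}$)
$E{\left(n \right)} = 4 n^{2}$ ($E{\left(n \right)} = 2 n 2 n = 4 n^{2}$)
$\left(E{\left(t \right)} + l{\left(5,11 \right)}\right) \left(-11\right)^{2} = \left(4 \cdot 7^{2} - \frac{4}{7}\right) \left(-11\right)^{2} = \left(4 \cdot 49 - \frac{4}{7}\right) 121 = \left(196 - \frac{4}{7}\right) 121 = \frac{1368}{7} \cdot 121 = \frac{165528}{7}$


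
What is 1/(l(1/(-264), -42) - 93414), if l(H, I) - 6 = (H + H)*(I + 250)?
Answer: -33/3082516 ≈ -1.0706e-5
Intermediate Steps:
l(H, I) = 6 + 2*H*(250 + I) (l(H, I) = 6 + (H + H)*(I + 250) = 6 + (2*H)*(250 + I) = 6 + 2*H*(250 + I))
1/(l(1/(-264), -42) - 93414) = 1/((6 + 500/(-264) + 2*(-42)/(-264)) - 93414) = 1/((6 + 500*(-1/264) + 2*(-1/264)*(-42)) - 93414) = 1/((6 - 125/66 + 7/22) - 93414) = 1/(146/33 - 93414) = 1/(-3082516/33) = -33/3082516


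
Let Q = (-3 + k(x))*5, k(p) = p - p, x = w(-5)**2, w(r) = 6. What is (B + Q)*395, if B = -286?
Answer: -118895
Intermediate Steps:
x = 36 (x = 6**2 = 36)
k(p) = 0
Q = -15 (Q = (-3 + 0)*5 = -3*5 = -15)
(B + Q)*395 = (-286 - 15)*395 = -301*395 = -118895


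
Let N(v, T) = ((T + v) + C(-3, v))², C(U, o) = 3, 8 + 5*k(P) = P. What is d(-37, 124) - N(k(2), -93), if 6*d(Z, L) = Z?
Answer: -1248541/150 ≈ -8323.6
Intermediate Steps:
k(P) = -8/5 + P/5
d(Z, L) = Z/6
N(v, T) = (3 + T + v)² (N(v, T) = ((T + v) + 3)² = (3 + T + v)²)
d(-37, 124) - N(k(2), -93) = (⅙)*(-37) - (3 - 93 + (-8/5 + (⅕)*2))² = -37/6 - (3 - 93 + (-8/5 + ⅖))² = -37/6 - (3 - 93 - 6/5)² = -37/6 - (-456/5)² = -37/6 - 1*207936/25 = -37/6 - 207936/25 = -1248541/150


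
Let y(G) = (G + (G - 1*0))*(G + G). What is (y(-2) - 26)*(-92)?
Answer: 920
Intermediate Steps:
y(G) = 4*G**2 (y(G) = (G + (G + 0))*(2*G) = (G + G)*(2*G) = (2*G)*(2*G) = 4*G**2)
(y(-2) - 26)*(-92) = (4*(-2)**2 - 26)*(-92) = (4*4 - 26)*(-92) = (16 - 26)*(-92) = -10*(-92) = 920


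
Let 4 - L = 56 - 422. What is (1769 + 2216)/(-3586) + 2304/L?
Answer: 3393847/663410 ≈ 5.1158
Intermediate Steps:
L = 370 (L = 4 - (56 - 422) = 4 - 1*(-366) = 4 + 366 = 370)
(1769 + 2216)/(-3586) + 2304/L = (1769 + 2216)/(-3586) + 2304/370 = 3985*(-1/3586) + 2304*(1/370) = -3985/3586 + 1152/185 = 3393847/663410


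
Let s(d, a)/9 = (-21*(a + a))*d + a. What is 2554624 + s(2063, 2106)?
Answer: -1639714706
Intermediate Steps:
s(d, a) = 9*a - 378*a*d (s(d, a) = 9*((-21*(a + a))*d + a) = 9*((-42*a)*d + a) = 9*(-42*a*d + a) = 9*(a - 42*a*d) = 9*a - 378*a*d)
2554624 + s(2063, 2106) = 2554624 + 9*2106*(1 - 42*2063) = 2554624 + 9*2106*(1 - 86646) = 2554624 + 9*2106*(-86645) = 2554624 - 1642269330 = -1639714706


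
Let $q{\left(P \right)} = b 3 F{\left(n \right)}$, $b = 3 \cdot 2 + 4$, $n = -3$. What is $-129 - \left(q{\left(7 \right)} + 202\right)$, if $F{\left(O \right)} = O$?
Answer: $-241$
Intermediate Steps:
$b = 10$ ($b = 6 + 4 = 10$)
$q{\left(P \right)} = -90$ ($q{\left(P \right)} = 10 \cdot 3 \left(-3\right) = 30 \left(-3\right) = -90$)
$-129 - \left(q{\left(7 \right)} + 202\right) = -129 - \left(-90 + 202\right) = -129 - 112 = -241$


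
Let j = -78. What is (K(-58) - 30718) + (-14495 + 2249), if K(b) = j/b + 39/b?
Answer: -2491873/58 ≈ -42963.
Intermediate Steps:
K(b) = -39/b (K(b) = -78/b + 39/b = -39/b)
(K(-58) - 30718) + (-14495 + 2249) = (-39/(-58) - 30718) + (-14495 + 2249) = (-39*(-1/58) - 30718) - 12246 = (39/58 - 30718) - 12246 = -1781605/58 - 12246 = -2491873/58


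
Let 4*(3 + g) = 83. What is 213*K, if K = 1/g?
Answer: 12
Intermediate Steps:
g = 71/4 (g = -3 + (1/4)*83 = -3 + 83/4 = 71/4 ≈ 17.750)
K = 4/71 (K = 1/(71/4) = 4/71 ≈ 0.056338)
213*K = 213*(4/71) = 12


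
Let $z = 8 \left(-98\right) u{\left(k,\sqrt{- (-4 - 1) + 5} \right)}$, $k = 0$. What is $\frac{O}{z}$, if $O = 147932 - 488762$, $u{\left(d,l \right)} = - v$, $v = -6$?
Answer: $\frac{8115}{112} \approx 72.455$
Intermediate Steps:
$u{\left(d,l \right)} = 6$ ($u{\left(d,l \right)} = \left(-1\right) \left(-6\right) = 6$)
$O = -340830$ ($O = 147932 - 488762 = -340830$)
$z = -4704$ ($z = 8 \left(-98\right) 6 = \left(-784\right) 6 = -4704$)
$\frac{O}{z} = - \frac{340830}{-4704} = \left(-340830\right) \left(- \frac{1}{4704}\right) = \frac{8115}{112}$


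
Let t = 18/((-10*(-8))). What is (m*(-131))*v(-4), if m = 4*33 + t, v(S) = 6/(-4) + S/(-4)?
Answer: 692859/80 ≈ 8660.7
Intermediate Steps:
v(S) = -3/2 - S/4 (v(S) = 6*(-¼) + S*(-¼) = -3/2 - S/4)
t = 9/40 (t = 18/80 = 18*(1/80) = 9/40 ≈ 0.22500)
m = 5289/40 (m = 4*33 + 9/40 = 132 + 9/40 = 5289/40 ≈ 132.23)
(m*(-131))*v(-4) = ((5289/40)*(-131))*(-3/2 - ¼*(-4)) = -692859*(-3/2 + 1)/40 = -692859/40*(-½) = 692859/80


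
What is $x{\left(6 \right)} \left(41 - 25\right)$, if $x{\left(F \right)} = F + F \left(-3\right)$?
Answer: $-192$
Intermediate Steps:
$x{\left(F \right)} = - 2 F$ ($x{\left(F \right)} = F - 3 F = - 2 F$)
$x{\left(6 \right)} \left(41 - 25\right) = \left(-2\right) 6 \left(41 - 25\right) = \left(-12\right) 16 = -192$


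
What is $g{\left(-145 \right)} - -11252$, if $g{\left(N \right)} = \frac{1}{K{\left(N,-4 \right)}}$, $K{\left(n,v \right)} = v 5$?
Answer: $\frac{225039}{20} \approx 11252.0$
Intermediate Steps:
$K{\left(n,v \right)} = 5 v$
$g{\left(N \right)} = - \frac{1}{20}$ ($g{\left(N \right)} = \frac{1}{5 \left(-4\right)} = \frac{1}{-20} = - \frac{1}{20}$)
$g{\left(-145 \right)} - -11252 = - \frac{1}{20} - -11252 = - \frac{1}{20} + 11252 = \frac{225039}{20}$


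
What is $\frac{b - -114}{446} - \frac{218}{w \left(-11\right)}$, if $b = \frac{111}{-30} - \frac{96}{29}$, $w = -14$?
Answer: $- \frac{11708981}{9959180} \approx -1.1757$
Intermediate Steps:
$b = - \frac{2033}{290}$ ($b = 111 \left(- \frac{1}{30}\right) - \frac{96}{29} = - \frac{37}{10} - \frac{96}{29} = - \frac{2033}{290} \approx -7.0103$)
$\frac{b - -114}{446} - \frac{218}{w \left(-11\right)} = \frac{- \frac{2033}{290} - -114}{446} - \frac{218}{\left(-14\right) \left(-11\right)} = \left(- \frac{2033}{290} + 114\right) \frac{1}{446} - \frac{218}{154} = \frac{31027}{290} \cdot \frac{1}{446} - \frac{109}{77} = \frac{31027}{129340} - \frac{109}{77} = - \frac{11708981}{9959180}$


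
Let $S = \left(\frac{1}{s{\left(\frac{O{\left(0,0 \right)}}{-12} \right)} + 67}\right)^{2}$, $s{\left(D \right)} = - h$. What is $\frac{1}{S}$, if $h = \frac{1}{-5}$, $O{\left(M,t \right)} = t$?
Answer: $\frac{112896}{25} \approx 4515.8$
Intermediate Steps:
$h = - \frac{1}{5} \approx -0.2$
$s{\left(D \right)} = \frac{1}{5}$ ($s{\left(D \right)} = \left(-1\right) \left(- \frac{1}{5}\right) = \frac{1}{5}$)
$S = \frac{25}{112896}$ ($S = \left(\frac{1}{\frac{1}{5} + 67}\right)^{2} = \left(\frac{1}{\frac{336}{5}}\right)^{2} = \left(\frac{5}{336}\right)^{2} = \frac{25}{112896} \approx 0.00022144$)
$\frac{1}{S} = \frac{1}{\frac{25}{112896}} = \frac{112896}{25}$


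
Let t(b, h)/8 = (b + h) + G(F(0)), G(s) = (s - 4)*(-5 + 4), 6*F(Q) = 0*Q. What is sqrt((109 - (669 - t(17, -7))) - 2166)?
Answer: I*sqrt(2614) ≈ 51.127*I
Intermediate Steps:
F(Q) = 0 (F(Q) = (0*Q)/6 = (1/6)*0 = 0)
G(s) = 4 - s (G(s) = (-4 + s)*(-1) = 4 - s)
t(b, h) = 32 + 8*b + 8*h (t(b, h) = 8*((b + h) + (4 - 1*0)) = 8*((b + h) + (4 + 0)) = 8*((b + h) + 4) = 8*(4 + b + h) = 32 + 8*b + 8*h)
sqrt((109 - (669 - t(17, -7))) - 2166) = sqrt((109 - (669 - (32 + 8*17 + 8*(-7)))) - 2166) = sqrt((109 - (669 - (32 + 136 - 56))) - 2166) = sqrt((109 - (669 - 1*112)) - 2166) = sqrt((109 - (669 - 112)) - 2166) = sqrt((109 - 1*557) - 2166) = sqrt((109 - 557) - 2166) = sqrt(-448 - 2166) = sqrt(-2614) = I*sqrt(2614)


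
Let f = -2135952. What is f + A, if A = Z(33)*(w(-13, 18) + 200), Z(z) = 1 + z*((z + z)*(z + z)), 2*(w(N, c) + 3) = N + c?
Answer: 53083947/2 ≈ 2.6542e+7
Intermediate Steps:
w(N, c) = -3 + N/2 + c/2 (w(N, c) = -3 + (N + c)/2 = -3 + (N/2 + c/2) = -3 + N/2 + c/2)
Z(z) = 1 + 4*z**3 (Z(z) = 1 + z*((2*z)*(2*z)) = 1 + z*(4*z**2) = 1 + 4*z**3)
A = 57355851/2 (A = (1 + 4*33**3)*((-3 + (1/2)*(-13) + (1/2)*18) + 200) = (1 + 4*35937)*((-3 - 13/2 + 9) + 200) = (1 + 143748)*(-1/2 + 200) = 143749*(399/2) = 57355851/2 ≈ 2.8678e+7)
f + A = -2135952 + 57355851/2 = 53083947/2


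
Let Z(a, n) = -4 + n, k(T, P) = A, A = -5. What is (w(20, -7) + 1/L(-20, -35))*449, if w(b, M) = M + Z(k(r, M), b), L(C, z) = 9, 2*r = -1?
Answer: 36818/9 ≈ 4090.9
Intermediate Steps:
r = -½ (r = (½)*(-1) = -½ ≈ -0.50000)
k(T, P) = -5
w(b, M) = -4 + M + b (w(b, M) = M + (-4 + b) = -4 + M + b)
(w(20, -7) + 1/L(-20, -35))*449 = ((-4 - 7 + 20) + 1/9)*449 = (9 + ⅑)*449 = (82/9)*449 = 36818/9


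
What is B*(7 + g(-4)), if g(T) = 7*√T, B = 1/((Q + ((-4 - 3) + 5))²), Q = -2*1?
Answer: 7/16 + 7*I/8 ≈ 0.4375 + 0.875*I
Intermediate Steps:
Q = -2
B = 1/16 (B = 1/((-2 + ((-4 - 3) + 5))²) = 1/((-2 + (-7 + 5))²) = 1/((-2 - 2)²) = 1/((-4)²) = 1/16 ≈ 0.062500)
B*(7 + g(-4)) = (7 + 7*√(-4))/16 = (7 + 7*(2*I))/16 = (7 + 14*I)/16 = 7/16 + 7*I/8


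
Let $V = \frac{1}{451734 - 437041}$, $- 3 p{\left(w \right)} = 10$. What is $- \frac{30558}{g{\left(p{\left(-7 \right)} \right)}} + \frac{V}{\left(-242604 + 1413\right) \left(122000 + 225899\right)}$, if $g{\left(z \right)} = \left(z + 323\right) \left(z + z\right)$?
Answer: $\frac{24219443361640654231}{1689060961218621690} \approx 14.339$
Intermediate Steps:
$p{\left(w \right)} = - \frac{10}{3}$ ($p{\left(w \right)} = \left(- \frac{1}{3}\right) 10 = - \frac{10}{3}$)
$g{\left(z \right)} = 2 z \left(323 + z\right)$ ($g{\left(z \right)} = \left(323 + z\right) 2 z = 2 z \left(323 + z\right)$)
$V = \frac{1}{14693} \approx 6.806 \cdot 10^{-5}$
$- \frac{30558}{g{\left(p{\left(-7 \right)} \right)}} + \frac{V}{\left(-242604 + 1413\right) \left(122000 + 225899\right)} = - \frac{30558}{2 \left(- \frac{10}{3}\right) \left(323 - \frac{10}{3}\right)} + \frac{1}{14693 \left(-242604 + 1413\right) \left(122000 + 225899\right)} = - \frac{30558}{2 \left(- \frac{10}{3}\right) \frac{959}{3}} + \frac{1}{14693 \left(\left(-241191\right) 347899\right)} = - \frac{30558}{- \frac{19180}{9}} + \frac{1}{14693 \left(-83910107709\right)} = \left(-30558\right) \left(- \frac{9}{19180}\right) + \frac{1}{14693} \left(- \frac{1}{83910107709}\right) = \frac{137511}{9590} - \frac{1}{1232891212568337} = \frac{24219443361640654231}{1689060961218621690}$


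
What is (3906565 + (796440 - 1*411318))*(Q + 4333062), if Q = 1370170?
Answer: 24476486632384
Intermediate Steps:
(3906565 + (796440 - 1*411318))*(Q + 4333062) = (3906565 + (796440 - 1*411318))*(1370170 + 4333062) = (3906565 + (796440 - 411318))*5703232 = (3906565 + 385122)*5703232 = 4291687*5703232 = 24476486632384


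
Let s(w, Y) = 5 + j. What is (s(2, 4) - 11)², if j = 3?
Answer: 9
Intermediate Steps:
s(w, Y) = 8 (s(w, Y) = 5 + 3 = 8)
(s(2, 4) - 11)² = (8 - 11)² = (-3)² = 9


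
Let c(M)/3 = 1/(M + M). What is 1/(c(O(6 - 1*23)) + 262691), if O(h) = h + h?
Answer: 68/17862985 ≈ 3.8068e-6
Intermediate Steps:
O(h) = 2*h
c(M) = 3/(2*M) (c(M) = 3/(M + M) = 3/((2*M)) = 3*(1/(2*M)) = 3/(2*M))
1/(c(O(6 - 1*23)) + 262691) = 1/(3/(2*((2*(6 - 1*23)))) + 262691) = 1/(3/(2*((2*(6 - 23)))) + 262691) = 1/(3/(2*((2*(-17)))) + 262691) = 1/((3/2)/(-34) + 262691) = 1/((3/2)*(-1/34) + 262691) = 1/(-3/68 + 262691) = 1/(17862985/68) = 68/17862985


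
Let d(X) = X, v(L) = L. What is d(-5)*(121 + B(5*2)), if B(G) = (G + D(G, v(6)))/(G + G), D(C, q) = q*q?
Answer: -1233/2 ≈ -616.50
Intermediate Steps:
D(C, q) = q²
B(G) = (36 + G)/(2*G) (B(G) = (G + 6²)/(G + G) = (G + 36)/((2*G)) = (36 + G)*(1/(2*G)) = (36 + G)/(2*G))
d(-5)*(121 + B(5*2)) = -5*(121 + (36 + 5*2)/(2*((5*2)))) = -5*(121 + (½)*(36 + 10)/10) = -5*(121 + (½)*(⅒)*46) = -5*(121 + 23/10) = -5*1233/10 = -1233/2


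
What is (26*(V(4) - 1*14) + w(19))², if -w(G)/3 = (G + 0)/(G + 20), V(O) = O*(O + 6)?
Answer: 76895361/169 ≈ 4.5500e+5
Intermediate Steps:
V(O) = O*(6 + O)
w(G) = -3*G/(20 + G) (w(G) = -3*(G + 0)/(G + 20) = -3*G/(20 + G))
(26*(V(4) - 1*14) + w(19))² = (26*(4*(6 + 4) - 1*14) - 3*19/(20 + 19))² = (26*(4*10 - 14) - 3*19/39)² = (26*(40 - 14) - 3*19*1/39)² = (26*26 - 19/13)² = (676 - 19/13)² = (8769/13)² = 76895361/169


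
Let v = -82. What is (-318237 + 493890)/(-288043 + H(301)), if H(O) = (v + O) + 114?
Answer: -175653/287710 ≈ -0.61052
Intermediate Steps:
H(O) = 32 + O (H(O) = (-82 + O) + 114 = 32 + O)
(-318237 + 493890)/(-288043 + H(301)) = (-318237 + 493890)/(-288043 + (32 + 301)) = 175653/(-288043 + 333) = 175653/(-287710) = 175653*(-1/287710) = -175653/287710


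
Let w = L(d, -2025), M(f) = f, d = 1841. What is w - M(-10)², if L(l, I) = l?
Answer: 1741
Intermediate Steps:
w = 1841
w - M(-10)² = 1841 - 1*(-10)² = 1841 - 1*100 = 1841 - 100 = 1741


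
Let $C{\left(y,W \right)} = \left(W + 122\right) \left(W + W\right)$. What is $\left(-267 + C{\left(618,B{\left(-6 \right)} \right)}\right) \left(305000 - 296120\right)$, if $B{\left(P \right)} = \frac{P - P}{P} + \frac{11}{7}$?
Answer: $\frac{52809360}{49} \approx 1.0777 \cdot 10^{6}$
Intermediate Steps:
$B{\left(P \right)} = \frac{11}{7}$ ($B{\left(P \right)} = \frac{0}{P} + 11 \cdot \frac{1}{7} = 0 + \frac{11}{7} = \frac{11}{7}$)
$C{\left(y,W \right)} = 2 W \left(122 + W\right)$ ($C{\left(y,W \right)} = \left(122 + W\right) 2 W = 2 W \left(122 + W\right)$)
$\left(-267 + C{\left(618,B{\left(-6 \right)} \right)}\right) \left(305000 - 296120\right) = \left(-267 + 2 \cdot \frac{11}{7} \left(122 + \frac{11}{7}\right)\right) \left(305000 - 296120\right) = \left(-267 + 2 \cdot \frac{11}{7} \cdot \frac{865}{7}\right) 8880 = \left(-267 + \frac{19030}{49}\right) 8880 = \frac{5947}{49} \cdot 8880 = \frac{52809360}{49}$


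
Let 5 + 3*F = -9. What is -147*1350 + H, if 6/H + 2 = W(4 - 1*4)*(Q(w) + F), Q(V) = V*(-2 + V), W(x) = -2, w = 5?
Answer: -6747309/34 ≈ -1.9845e+5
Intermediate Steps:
F = -14/3 (F = -5/3 + (1/3)*(-9) = -5/3 - 3 = -14/3 ≈ -4.6667)
H = -9/34 (H = 6/(-2 - 2*(5*(-2 + 5) - 14/3)) = 6/(-2 - 2*(5*3 - 14/3)) = 6/(-2 - 2*(15 - 14/3)) = 6/(-2 - 2*31/3) = 6/(-2 - 62/3) = 6/(-68/3) = 6*(-3/68) = -9/34 ≈ -0.26471)
-147*1350 + H = -147*1350 - 9/34 = -198450 - 9/34 = -6747309/34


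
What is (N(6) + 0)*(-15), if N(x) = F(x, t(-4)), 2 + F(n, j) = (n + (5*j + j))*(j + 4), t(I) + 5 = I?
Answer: -3570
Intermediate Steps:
t(I) = -5 + I
F(n, j) = -2 + (4 + j)*(n + 6*j) (F(n, j) = -2 + (n + (5*j + j))*(j + 4) = -2 + (n + 6*j)*(4 + j) = -2 + (4 + j)*(n + 6*j))
N(x) = 268 - 5*x (N(x) = -2 + 4*x + 6*(-5 - 4)² + 24*(-5 - 4) + (-5 - 4)*x = -2 + 4*x + 6*(-9)² + 24*(-9) - 9*x = -2 + 4*x + 6*81 - 216 - 9*x = -2 + 4*x + 486 - 216 - 9*x = 268 - 5*x)
(N(6) + 0)*(-15) = ((268 - 5*6) + 0)*(-15) = ((268 - 30) + 0)*(-15) = (238 + 0)*(-15) = 238*(-15) = -3570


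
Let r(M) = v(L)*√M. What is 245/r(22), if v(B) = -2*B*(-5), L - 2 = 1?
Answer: 49*√22/132 ≈ 1.7411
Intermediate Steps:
L = 3 (L = 2 + 1 = 3)
v(B) = 10*B
r(M) = 30*√M (r(M) = (10*3)*√M = 30*√M)
245/r(22) = 245/((30*√22)) = 245*(√22/660) = 49*√22/132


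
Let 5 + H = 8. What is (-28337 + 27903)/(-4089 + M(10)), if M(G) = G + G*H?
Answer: 434/4049 ≈ 0.10719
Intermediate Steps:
H = 3 (H = -5 + 8 = 3)
M(G) = 4*G (M(G) = G + G*3 = G + 3*G = 4*G)
(-28337 + 27903)/(-4089 + M(10)) = (-28337 + 27903)/(-4089 + 4*10) = -434/(-4089 + 40) = -434/(-4049) = -434*(-1/4049) = 434/4049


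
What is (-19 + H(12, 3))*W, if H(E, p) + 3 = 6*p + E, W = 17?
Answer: 136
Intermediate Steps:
H(E, p) = -3 + E + 6*p (H(E, p) = -3 + (6*p + E) = -3 + (E + 6*p) = -3 + E + 6*p)
(-19 + H(12, 3))*W = (-19 + (-3 + 12 + 6*3))*17 = (-19 + (-3 + 12 + 18))*17 = (-19 + 27)*17 = 8*17 = 136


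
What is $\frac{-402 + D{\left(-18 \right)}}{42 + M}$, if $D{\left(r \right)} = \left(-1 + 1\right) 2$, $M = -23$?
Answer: $- \frac{402}{19} \approx -21.158$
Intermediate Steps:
$D{\left(r \right)} = 0$ ($D{\left(r \right)} = 0 \cdot 2 = 0$)
$\frac{-402 + D{\left(-18 \right)}}{42 + M} = \frac{-402 + 0}{42 - 23} = - \frac{402}{19}$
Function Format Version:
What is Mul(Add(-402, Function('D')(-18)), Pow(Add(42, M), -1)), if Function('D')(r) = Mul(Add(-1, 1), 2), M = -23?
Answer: Rational(-402, 19) ≈ -21.158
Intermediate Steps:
Function('D')(r) = 0 (Function('D')(r) = Mul(0, 2) = 0)
Mul(Add(-402, Function('D')(-18)), Pow(Add(42, M), -1)) = Mul(Add(-402, 0), Pow(Add(42, -23), -1)) = Mul(-402, Pow(19, -1)) = Mul(-402, Rational(1, 19)) = Rational(-402, 19)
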